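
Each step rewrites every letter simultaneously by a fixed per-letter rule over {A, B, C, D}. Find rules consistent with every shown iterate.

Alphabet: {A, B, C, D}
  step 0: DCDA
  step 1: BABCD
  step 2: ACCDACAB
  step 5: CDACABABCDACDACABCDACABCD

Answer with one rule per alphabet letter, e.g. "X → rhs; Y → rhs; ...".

  step 1 ⇒ step 2: BABCD ⇒ AC·CD·AC·A·B
    A ↦ CD
    B ↦ AC
    C ↦ A
    D ↦ B

A->CD, B->AC, C->A, D->B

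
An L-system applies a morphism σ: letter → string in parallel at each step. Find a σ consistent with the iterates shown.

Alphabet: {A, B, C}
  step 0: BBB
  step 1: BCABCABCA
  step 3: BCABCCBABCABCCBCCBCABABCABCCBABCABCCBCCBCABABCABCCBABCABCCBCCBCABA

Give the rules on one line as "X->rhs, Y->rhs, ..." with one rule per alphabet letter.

  step 0 ⇒ step 1: BBB ⇒ BCA·BCA·BCA
    B ↦ BCA
    A ↦ BA  (constrained at step 1)
    C ↦ BCC  (constrained at step 1)

A->BA, B->BCA, C->BCC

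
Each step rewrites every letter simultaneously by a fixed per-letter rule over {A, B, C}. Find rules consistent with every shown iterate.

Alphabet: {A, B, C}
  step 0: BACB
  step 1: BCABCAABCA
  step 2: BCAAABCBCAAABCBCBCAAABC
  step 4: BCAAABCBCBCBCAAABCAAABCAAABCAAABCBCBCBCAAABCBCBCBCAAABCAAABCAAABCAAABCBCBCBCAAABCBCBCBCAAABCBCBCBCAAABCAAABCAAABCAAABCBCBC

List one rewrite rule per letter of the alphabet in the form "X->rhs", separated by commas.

A->BC, B->BCA, C->AA

  step 1 ⇒ step 2: BCABCAABCA ⇒ BCA·AA·BC·BCA·AA·BC·BC·BCA·AA·BC
    A ↦ BC
    B ↦ BCA
    C ↦ AA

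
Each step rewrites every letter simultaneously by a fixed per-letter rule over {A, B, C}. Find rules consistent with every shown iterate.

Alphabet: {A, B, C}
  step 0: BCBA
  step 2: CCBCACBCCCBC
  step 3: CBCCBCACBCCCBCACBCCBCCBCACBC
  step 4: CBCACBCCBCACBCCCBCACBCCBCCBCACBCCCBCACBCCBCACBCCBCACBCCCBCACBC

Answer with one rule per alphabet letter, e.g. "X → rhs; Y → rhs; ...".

A->C, B->A, C->CBC

  step 3 ⇒ step 4: CBCCBCACBCCCBCACBCCBCCBCACBC ⇒ CBC·A·CBC·CBC·A·CBC·C·CBC·A·CBC·CBC·CBC·A·CBC·C·CBC·A·CBC·CBC·A·CBC·CBC·A·CBC·C·CBC·A·CBC
    A ↦ C
    B ↦ A
    C ↦ CBC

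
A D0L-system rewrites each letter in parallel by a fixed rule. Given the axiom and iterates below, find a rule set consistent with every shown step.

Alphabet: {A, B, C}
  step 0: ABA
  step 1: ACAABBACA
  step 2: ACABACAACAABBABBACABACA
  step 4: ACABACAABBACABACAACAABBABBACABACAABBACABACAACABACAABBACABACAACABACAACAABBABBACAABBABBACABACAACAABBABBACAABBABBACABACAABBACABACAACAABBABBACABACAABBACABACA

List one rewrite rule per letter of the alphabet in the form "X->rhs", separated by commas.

  step 1 ⇒ step 2: ACAABBACA ⇒ ACA·B·ACA·ACA·ABB·ABB·ACA·B·ACA
    A ↦ ACA
    B ↦ ABB
    C ↦ B

A->ACA, B->ABB, C->B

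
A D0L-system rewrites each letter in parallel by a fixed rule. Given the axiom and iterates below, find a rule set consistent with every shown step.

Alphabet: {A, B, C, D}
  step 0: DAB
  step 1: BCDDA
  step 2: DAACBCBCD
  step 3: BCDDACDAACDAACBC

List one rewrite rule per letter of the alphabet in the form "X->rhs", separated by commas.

  step 2 ⇒ step 3: DAACBCBCD ⇒ BC·D·D·AC·DA·AC·DA·AC·BC
    A ↦ D
    B ↦ DA
    C ↦ AC
    D ↦ BC

A->D, B->DA, C->AC, D->BC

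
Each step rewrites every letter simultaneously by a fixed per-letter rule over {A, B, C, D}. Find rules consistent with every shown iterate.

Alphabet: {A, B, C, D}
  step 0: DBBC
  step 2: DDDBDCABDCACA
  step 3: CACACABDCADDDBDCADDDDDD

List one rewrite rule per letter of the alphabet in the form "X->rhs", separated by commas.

  step 2 ⇒ step 3: DDDBDCABDCACA ⇒ CA·CA·CA·BD·CA·D·DD·BD·CA·D·DD·D·DD
    A ↦ DD
    B ↦ BD
    C ↦ D
    D ↦ CA

A->DD, B->BD, C->D, D->CA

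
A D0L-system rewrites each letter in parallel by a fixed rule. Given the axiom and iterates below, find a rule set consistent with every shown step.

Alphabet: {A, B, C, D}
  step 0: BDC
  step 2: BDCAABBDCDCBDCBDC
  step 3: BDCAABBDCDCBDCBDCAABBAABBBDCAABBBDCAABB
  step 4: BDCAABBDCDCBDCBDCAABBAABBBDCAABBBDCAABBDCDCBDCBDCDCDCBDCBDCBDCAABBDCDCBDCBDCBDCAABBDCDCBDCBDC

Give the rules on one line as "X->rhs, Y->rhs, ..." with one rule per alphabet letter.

  step 3 ⇒ step 4: BDCAABBDCDCBDCBDCAABBAABBBDCAABBBDCAABB ⇒ BDC·AA·BB·DC·DC·BDC·BDC·AA·BB·AA·BB·BDC·AA·BB·BDC·AA·BB·DC·DC·BDC·BDC·DC·DC·BDC·BDC·BDC·AA·BB·DC·DC·BDC·BDC·BDC·AA·BB·DC·DC·BDC·BDC
    A ↦ DC
    B ↦ BDC
    C ↦ BB
    D ↦ AA

A->DC, B->BDC, C->BB, D->AA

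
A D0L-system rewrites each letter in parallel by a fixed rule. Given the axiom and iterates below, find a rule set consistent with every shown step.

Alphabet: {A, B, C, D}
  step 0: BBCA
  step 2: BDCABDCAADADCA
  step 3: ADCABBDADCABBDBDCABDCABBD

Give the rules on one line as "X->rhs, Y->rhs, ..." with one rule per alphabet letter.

  step 2 ⇒ step 3: BDCABDCAADADCA ⇒ AD·CA·B·BD·AD·CA·B·BD·BD·CA·BD·CA·B·BD
    A ↦ BD
    B ↦ AD
    C ↦ B
    D ↦ CA

A->BD, B->AD, C->B, D->CA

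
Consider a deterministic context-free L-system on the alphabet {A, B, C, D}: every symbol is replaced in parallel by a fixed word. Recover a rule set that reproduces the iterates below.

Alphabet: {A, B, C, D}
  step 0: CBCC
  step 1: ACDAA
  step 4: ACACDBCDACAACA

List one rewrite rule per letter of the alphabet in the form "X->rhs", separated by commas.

A->B, B->CD, C->A, D->CA

  step 0 ⇒ step 1: CBCC ⇒ A·CD·A·A
    B ↦ CD
    C ↦ A
    A ↦ B  (constrained at step 1)
    D ↦ CA  (constrained at step 1)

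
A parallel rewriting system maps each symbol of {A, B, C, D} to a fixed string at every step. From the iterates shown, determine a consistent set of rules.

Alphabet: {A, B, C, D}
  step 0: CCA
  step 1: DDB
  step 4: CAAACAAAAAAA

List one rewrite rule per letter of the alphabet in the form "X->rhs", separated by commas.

  step 0 ⇒ step 1: CCA ⇒ D·D·B
    A ↦ B
    C ↦ D
    B ↦ AA  (constrained at step 1)
    D ↦ CA  (constrained at step 1)

A->B, B->AA, C->D, D->CA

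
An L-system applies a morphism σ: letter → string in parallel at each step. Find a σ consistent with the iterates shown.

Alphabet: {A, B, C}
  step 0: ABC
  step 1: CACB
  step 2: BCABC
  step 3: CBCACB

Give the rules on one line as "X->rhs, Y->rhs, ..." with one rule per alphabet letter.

A->CA, B->C, C->B

  step 2 ⇒ step 3: BCABC ⇒ C·B·CA·C·B
    A ↦ CA
    B ↦ C
    C ↦ B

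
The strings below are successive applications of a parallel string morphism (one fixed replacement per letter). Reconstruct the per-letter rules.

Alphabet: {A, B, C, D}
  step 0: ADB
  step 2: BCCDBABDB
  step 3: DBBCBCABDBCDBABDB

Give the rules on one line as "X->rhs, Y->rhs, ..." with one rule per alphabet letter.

  step 2 ⇒ step 3: BCCDBABDB ⇒ DB·BC·BC·AB·DB·C·DB·AB·DB
    A ↦ C
    B ↦ DB
    C ↦ BC
    D ↦ AB

A->C, B->DB, C->BC, D->AB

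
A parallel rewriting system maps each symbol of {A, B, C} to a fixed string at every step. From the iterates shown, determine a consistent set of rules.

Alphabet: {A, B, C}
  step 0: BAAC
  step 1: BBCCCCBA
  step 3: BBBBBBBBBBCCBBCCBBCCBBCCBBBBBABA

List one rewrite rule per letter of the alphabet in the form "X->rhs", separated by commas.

  step 0 ⇒ step 1: BAAC ⇒ BB·CC·CC·BA
    A ↦ CC
    B ↦ BB
    C ↦ BA

A->CC, B->BB, C->BA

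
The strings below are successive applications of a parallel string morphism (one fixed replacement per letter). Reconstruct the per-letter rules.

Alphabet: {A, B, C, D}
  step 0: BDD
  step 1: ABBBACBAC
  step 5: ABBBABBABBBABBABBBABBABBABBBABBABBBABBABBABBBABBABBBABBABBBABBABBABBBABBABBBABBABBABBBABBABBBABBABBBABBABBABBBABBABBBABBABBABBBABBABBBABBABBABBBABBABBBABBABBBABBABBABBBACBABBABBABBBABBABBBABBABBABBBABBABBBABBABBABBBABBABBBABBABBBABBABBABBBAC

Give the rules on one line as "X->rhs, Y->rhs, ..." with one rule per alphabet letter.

  step 0 ⇒ step 1: BDD ⇒ ABB·BAC·BAC
    B ↦ ABB
    D ↦ BAC
    A ↦ B  (constrained at step 1)
    C ↦ D  (constrained at step 1)

A->B, B->ABB, C->D, D->BAC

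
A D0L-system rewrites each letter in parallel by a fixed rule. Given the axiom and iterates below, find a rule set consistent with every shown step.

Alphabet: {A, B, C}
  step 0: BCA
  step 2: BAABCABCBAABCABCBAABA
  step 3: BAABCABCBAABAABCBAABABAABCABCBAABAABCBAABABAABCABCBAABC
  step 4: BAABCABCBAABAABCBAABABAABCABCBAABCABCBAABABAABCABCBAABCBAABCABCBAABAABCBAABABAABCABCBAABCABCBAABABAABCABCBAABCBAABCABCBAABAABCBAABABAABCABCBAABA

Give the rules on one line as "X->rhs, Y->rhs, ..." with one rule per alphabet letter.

A->ABC, B->BA, C->ABA

  step 3 ⇒ step 4: BAABCABCBAABAABCBAABABAABCABCBAABAABCBAABABAABCABCBAABC ⇒ BA·ABC·ABC·BA·ABA·ABC·BA·ABA·BA·ABC·ABC·BA·ABC·ABC·BA·ABA·BA·ABC·ABC·BA·ABC·BA·ABC·ABC·BA·ABA·ABC·BA·ABA·BA·ABC·ABC·BA·ABC·ABC·BA·ABA·BA·ABC·ABC·BA·ABC·BA·ABC·ABC·BA·ABA·ABC·BA·ABA·BA·ABC·ABC·BA·ABA
    A ↦ ABC
    B ↦ BA
    C ↦ ABA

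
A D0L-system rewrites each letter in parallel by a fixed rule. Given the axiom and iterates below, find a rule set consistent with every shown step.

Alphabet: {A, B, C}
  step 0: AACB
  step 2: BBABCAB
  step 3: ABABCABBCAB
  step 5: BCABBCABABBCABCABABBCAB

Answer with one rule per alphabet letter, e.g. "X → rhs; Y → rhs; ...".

A->C, B->AB, C->B

  step 2 ⇒ step 3: BBABCAB ⇒ AB·AB·C·AB·B·C·AB
    A ↦ C
    B ↦ AB
    C ↦ B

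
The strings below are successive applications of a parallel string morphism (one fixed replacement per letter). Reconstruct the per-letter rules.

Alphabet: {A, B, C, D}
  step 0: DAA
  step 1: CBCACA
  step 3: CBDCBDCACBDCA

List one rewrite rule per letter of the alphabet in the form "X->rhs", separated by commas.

  step 0 ⇒ step 1: DAA ⇒ CB·CA·CA
    A ↦ CA
    D ↦ CB
    B ↦ C  (constrained at step 1)
    C ↦ D  (constrained at step 1)

A->CA, B->C, C->D, D->CB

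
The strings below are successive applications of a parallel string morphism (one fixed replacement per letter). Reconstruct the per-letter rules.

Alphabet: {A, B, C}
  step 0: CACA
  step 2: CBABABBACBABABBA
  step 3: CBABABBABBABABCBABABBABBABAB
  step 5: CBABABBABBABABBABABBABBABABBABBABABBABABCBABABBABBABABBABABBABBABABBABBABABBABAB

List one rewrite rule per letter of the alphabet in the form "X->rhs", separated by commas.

  step 2 ⇒ step 3: CBABABBACBABABBA ⇒ CBA·BA·B·BA·B·BA·BA·B·CBA·BA·B·BA·B·BA·BA·B
    A ↦ B
    B ↦ BA
    C ↦ CBA

A->B, B->BA, C->CBA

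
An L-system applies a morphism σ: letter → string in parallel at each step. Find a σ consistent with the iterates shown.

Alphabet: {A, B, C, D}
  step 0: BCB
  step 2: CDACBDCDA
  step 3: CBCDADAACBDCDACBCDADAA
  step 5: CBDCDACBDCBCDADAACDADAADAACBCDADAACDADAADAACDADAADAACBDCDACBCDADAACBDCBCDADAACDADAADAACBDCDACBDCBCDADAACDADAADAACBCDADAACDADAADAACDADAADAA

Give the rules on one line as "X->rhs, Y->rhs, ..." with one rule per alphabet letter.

  step 2 ⇒ step 3: CDACBDCDA ⇒ CB·CDA·DAA·CB·D·CDA·CB·CDA·DAA
    A ↦ DAA
    B ↦ D
    C ↦ CB
    D ↦ CDA

A->DAA, B->D, C->CB, D->CDA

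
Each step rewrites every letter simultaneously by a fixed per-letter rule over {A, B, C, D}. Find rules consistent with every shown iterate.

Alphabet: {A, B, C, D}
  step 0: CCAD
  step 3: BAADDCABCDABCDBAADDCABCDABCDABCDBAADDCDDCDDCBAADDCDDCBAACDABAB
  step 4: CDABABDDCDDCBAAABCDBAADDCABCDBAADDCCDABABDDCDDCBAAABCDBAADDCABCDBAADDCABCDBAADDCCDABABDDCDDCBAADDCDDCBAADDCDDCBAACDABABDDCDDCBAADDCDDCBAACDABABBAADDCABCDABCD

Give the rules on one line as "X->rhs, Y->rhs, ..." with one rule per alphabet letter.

A->AB, B->CD, C->BAA, D->DDC

  step 3 ⇒ step 4: BAADDCABCDABCDBAADDCABCDABCDABCDBAADDCDDCDDCBAADDCDDCBAACDABAB ⇒ CD·AB·AB·DDC·DDC·BAA·AB·CD·BAA·DDC·AB·CD·BAA·DDC·CD·AB·AB·DDC·DDC·BAA·AB·CD·BAA·DDC·AB·CD·BAA·DDC·AB·CD·BAA·DDC·CD·AB·AB·DDC·DDC·BAA·DDC·DDC·BAA·DDC·DDC·BAA·CD·AB·AB·DDC·DDC·BAA·DDC·DDC·BAA·CD·AB·AB·BAA·DDC·AB·CD·AB·CD
    A ↦ AB
    B ↦ CD
    C ↦ BAA
    D ↦ DDC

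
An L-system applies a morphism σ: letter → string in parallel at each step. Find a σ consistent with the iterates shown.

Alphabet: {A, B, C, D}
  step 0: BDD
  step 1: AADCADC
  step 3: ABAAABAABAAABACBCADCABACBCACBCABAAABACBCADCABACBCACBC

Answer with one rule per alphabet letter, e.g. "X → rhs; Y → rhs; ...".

A->CBC, B->A, C->ABA, D->ADC

  step 0 ⇒ step 1: BDD ⇒ A·ADC·ADC
    B ↦ A
    D ↦ ADC
    A ↦ CBC  (constrained at step 1)
    C ↦ ABA  (constrained at step 1)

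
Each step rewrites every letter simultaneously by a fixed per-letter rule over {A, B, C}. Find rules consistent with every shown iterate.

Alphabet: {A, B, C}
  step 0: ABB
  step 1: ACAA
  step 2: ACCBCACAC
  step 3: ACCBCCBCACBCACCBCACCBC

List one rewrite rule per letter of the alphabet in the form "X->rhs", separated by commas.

A->AC, B->A, C->CBC

  step 2 ⇒ step 3: ACCBCACAC ⇒ AC·CBC·CBC·A·CBC·AC·CBC·AC·CBC
    A ↦ AC
    B ↦ A
    C ↦ CBC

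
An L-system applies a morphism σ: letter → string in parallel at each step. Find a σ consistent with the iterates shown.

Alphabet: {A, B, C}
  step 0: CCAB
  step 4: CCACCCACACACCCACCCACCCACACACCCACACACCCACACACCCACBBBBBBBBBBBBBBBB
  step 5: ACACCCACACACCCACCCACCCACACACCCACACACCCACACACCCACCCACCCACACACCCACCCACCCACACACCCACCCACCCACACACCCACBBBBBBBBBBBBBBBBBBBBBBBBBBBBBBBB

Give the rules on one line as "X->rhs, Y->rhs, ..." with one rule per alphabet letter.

  step 4 ⇒ step 5: CCACCCACACACCCACCCACCCACACACCCACACACCCACACACCCACBBBBBBBBBBBBBBBB ⇒ AC·AC·CC·AC·AC·AC·CC·AC·CC·AC·CC·AC·AC·AC·CC·AC·AC·AC·CC·AC·AC·AC·CC·AC·CC·AC·CC·AC·AC·AC·CC·AC·CC·AC·CC·AC·AC·AC·CC·AC·CC·AC·CC·AC·AC·AC·CC·AC·BB·BB·BB·BB·BB·BB·BB·BB·BB·BB·BB·BB·BB·BB·BB·BB
    A ↦ CC
    B ↦ BB
    C ↦ AC

A->CC, B->BB, C->AC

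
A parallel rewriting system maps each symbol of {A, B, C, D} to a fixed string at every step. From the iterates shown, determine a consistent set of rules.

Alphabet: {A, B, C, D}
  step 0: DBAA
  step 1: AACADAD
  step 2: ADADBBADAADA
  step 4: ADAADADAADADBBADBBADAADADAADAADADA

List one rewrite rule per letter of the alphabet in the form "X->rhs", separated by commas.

A->AD, B->AC, C->BB, D->A

  step 1 ⇒ step 2: AACADAD ⇒ AD·AD·BB·AD·A·AD·A
    A ↦ AD
    C ↦ BB
    D ↦ A
  step 0 ⇒ step 1: DBAA ⇒ A·AC·AD·AD
    B ↦ AC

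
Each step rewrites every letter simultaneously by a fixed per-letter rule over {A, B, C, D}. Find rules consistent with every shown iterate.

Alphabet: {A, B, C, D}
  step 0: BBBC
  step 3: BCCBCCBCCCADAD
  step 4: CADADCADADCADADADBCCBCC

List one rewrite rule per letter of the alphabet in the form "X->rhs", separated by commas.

A->B, B->C, C->AD, D->CC

  step 3 ⇒ step 4: BCCBCCBCCCADAD ⇒ C·AD·AD·C·AD·AD·C·AD·AD·AD·B·CC·B·CC
    A ↦ B
    B ↦ C
    C ↦ AD
    D ↦ CC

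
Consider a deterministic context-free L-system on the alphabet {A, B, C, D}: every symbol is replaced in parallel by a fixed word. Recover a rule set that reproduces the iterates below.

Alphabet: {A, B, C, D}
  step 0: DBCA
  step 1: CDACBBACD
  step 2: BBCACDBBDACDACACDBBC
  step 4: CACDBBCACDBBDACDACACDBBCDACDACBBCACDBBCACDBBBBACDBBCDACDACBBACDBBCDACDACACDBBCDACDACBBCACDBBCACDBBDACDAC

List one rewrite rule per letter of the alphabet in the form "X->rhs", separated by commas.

  step 1 ⇒ step 2: CDACBBACD ⇒ BB·C·ACD·BB·DAC·DAC·ACD·BB·C
    A ↦ ACD
    B ↦ DAC
    C ↦ BB
    D ↦ C

A->ACD, B->DAC, C->BB, D->C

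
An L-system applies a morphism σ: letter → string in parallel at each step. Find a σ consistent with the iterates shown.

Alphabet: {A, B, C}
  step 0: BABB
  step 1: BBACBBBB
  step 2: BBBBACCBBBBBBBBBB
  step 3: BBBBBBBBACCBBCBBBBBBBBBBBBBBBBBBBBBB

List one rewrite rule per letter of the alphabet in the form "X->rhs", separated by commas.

A->AC, B->BB, C->CBB

  step 2 ⇒ step 3: BBBBACCBBBBBBBBBB ⇒ BB·BB·BB·BB·AC·CBB·CBB·BB·BB·BB·BB·BB·BB·BB·BB·BB·BB
    A ↦ AC
    B ↦ BB
    C ↦ CBB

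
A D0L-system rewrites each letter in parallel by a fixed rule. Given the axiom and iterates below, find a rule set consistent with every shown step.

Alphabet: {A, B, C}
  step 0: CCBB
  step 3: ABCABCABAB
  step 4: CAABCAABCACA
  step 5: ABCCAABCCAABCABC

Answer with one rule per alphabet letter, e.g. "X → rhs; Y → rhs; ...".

A->C, B->A, C->AB

  step 4 ⇒ step 5: CAABCAABCACA ⇒ AB·C·C·A·AB·C·C·A·AB·C·AB·C
    A ↦ C
    B ↦ A
    C ↦ AB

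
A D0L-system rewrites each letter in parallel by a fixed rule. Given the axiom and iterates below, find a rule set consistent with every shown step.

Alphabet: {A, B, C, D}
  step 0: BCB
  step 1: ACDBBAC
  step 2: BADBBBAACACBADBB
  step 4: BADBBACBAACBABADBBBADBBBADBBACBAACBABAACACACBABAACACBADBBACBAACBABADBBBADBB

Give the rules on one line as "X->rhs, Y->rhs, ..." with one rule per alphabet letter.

  step 1 ⇒ step 2: ACDBBAC ⇒ BA·DBB·BA·AC·AC·BA·DBB
    A ↦ BA
    B ↦ AC
    C ↦ DBB
    D ↦ BA

A->BA, B->AC, C->DBB, D->BA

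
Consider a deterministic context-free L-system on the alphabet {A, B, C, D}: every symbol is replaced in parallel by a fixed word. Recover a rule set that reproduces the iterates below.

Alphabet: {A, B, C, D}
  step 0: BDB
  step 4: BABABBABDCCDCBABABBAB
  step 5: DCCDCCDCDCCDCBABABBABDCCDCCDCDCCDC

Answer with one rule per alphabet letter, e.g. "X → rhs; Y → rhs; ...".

  step 4 ⇒ step 5: BABABBABDCCDCBABABBAB ⇒ DC·C·DC·C·DC·DC·C·DC·B·AB·AB·B·AB·DC·C·DC·C·DC·DC·C·DC
    A ↦ C
    B ↦ DC
    C ↦ AB
    D ↦ B

A->C, B->DC, C->AB, D->B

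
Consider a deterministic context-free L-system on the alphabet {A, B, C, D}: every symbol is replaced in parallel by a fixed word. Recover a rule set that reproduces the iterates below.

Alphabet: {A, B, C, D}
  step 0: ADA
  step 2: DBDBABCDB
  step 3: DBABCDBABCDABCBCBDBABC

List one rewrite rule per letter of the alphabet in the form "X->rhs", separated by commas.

  step 2 ⇒ step 3: DBDBABCDB ⇒ DB·ABC·DB·ABC·D·ABC·BCB·DB·ABC
    A ↦ D
    B ↦ ABC
    C ↦ BCB
    D ↦ DB

A->D, B->ABC, C->BCB, D->DB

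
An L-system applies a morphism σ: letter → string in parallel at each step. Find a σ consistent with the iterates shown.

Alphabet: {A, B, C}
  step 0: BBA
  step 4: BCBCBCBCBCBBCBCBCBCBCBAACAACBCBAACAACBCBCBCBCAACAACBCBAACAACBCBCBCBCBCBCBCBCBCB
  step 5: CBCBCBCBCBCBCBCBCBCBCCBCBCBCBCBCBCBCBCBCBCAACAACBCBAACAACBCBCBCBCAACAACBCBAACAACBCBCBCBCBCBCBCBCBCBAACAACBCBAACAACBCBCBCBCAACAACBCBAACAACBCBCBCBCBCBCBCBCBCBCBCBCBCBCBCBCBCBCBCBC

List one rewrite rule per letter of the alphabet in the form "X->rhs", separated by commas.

A->AAC, B->C, C->BCB

  step 4 ⇒ step 5: BCBCBCBCBCBBCBCBCBCBCBAACAACBCBAACAACBCBCBCBCAACAACBCBAACAACBCBCBCBCBCBCBCBCBCB ⇒ C·BCB·C·BCB·C·BCB·C·BCB·C·BCB·C·C·BCB·C·BCB·C·BCB·C·BCB·C·BCB·C·AAC·AAC·BCB·AAC·AAC·BCB·C·BCB·C·AAC·AAC·BCB·AAC·AAC·BCB·C·BCB·C·BCB·C·BCB·C·BCB·AAC·AAC·BCB·AAC·AAC·BCB·C·BCB·C·AAC·AAC·BCB·AAC·AAC·BCB·C·BCB·C·BCB·C·BCB·C·BCB·C·BCB·C·BCB·C·BCB·C·BCB·C·BCB·C
    A ↦ AAC
    B ↦ C
    C ↦ BCB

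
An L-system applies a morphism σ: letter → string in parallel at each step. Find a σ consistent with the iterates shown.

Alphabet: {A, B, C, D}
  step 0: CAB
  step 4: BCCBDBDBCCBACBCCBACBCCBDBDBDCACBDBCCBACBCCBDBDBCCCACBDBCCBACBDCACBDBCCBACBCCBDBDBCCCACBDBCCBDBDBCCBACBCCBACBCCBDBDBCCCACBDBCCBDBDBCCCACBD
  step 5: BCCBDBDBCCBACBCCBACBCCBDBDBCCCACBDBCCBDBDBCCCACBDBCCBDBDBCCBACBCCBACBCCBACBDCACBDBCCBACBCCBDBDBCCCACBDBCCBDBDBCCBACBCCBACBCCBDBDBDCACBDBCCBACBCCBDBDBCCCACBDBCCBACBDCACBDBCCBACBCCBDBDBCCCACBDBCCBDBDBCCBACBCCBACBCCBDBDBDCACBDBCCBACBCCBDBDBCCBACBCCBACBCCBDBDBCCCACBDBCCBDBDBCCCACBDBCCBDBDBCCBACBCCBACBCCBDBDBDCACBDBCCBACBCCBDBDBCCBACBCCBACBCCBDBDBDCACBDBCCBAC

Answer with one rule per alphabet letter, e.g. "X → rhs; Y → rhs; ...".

  step 4 ⇒ step 5: BCCBDBDBCCBACBCCBACBCCBDBDBDCACBDBCCBACBCCBDBDBCCCACBDBCCBACBDCACBDBCCBACBCCBDBDBCCCACBDBCCBDBDBCCBACBCCBACBCCBDBDBCCCACBDBCCBDBDBCCCACBD ⇒ BCC·BD·BD·BCC·BAC·BCC·BAC·BCC·BD·BD·BCC·CAC·BD·BCC·BD·BD·BCC·CAC·BD·BCC·BD·BD·BCC·BAC·BCC·BAC·BCC·BAC·BD·CAC·BD·BCC·BAC·BCC·BD·BD·BCC·CAC·BD·BCC·BD·BD·BCC·BAC·BCC·BAC·BCC·BD·BD·BD·CAC·BD·BCC·BAC·BCC·BD·BD·BCC·CAC·BD·BCC·BAC·BD·CAC·BD·BCC·BAC·BCC·BD·BD·BCC·CAC·BD·BCC·BD·BD·BCC·BAC·BCC·BAC·BCC·BD·BD·BD·CAC·BD·BCC·BAC·BCC·BD·BD·BCC·BAC·BCC·BAC·BCC·BD·BD·BCC·CAC·BD·BCC·BD·BD·BCC·CAC·BD·BCC·BD·BD·BCC·BAC·BCC·BAC·BCC·BD·BD·BD·CAC·BD·BCC·BAC·BCC·BD·BD·BCC·BAC·BCC·BAC·BCC·BD·BD·BD·CAC·BD·BCC·BAC
    A ↦ CAC
    B ↦ BCC
    C ↦ BD
    D ↦ BAC

A->CAC, B->BCC, C->BD, D->BAC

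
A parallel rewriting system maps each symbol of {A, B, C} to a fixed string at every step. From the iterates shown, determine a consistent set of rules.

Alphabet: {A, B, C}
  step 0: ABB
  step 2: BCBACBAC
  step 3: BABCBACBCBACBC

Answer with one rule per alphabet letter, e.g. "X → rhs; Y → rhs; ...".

A->C, B->BA, C->BC

  step 2 ⇒ step 3: BCBACBAC ⇒ BA·BC·BA·C·BC·BA·C·BC
    A ↦ C
    B ↦ BA
    C ↦ BC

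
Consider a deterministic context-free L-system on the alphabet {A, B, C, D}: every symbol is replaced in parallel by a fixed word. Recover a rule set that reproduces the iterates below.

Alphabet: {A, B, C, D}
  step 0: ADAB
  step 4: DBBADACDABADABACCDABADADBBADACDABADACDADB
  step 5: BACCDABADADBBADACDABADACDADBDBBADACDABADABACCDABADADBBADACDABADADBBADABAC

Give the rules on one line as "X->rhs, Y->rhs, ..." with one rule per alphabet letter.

A->DA, B->C, C->DB, D->BA

  step 4 ⇒ step 5: DBBADACDABADABACCDABADADBBADACDABADACDADB ⇒ BA·C·C·DA·BA·DA·DB·BA·DA·C·DA·BA·DA·C·DA·DB·DB·BA·DA·C·DA·BA·DA·BA·C·C·DA·BA·DA·DB·BA·DA·C·DA·BA·DA·DB·BA·DA·BA·C
    A ↦ DA
    B ↦ C
    C ↦ DB
    D ↦ BA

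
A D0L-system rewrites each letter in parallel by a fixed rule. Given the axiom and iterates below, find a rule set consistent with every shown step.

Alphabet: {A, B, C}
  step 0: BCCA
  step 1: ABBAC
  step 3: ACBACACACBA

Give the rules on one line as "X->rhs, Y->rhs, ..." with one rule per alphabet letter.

A->AC, B->A, C->B

  step 0 ⇒ step 1: BCCA ⇒ A·B·B·AC
    A ↦ AC
    B ↦ A
    C ↦ B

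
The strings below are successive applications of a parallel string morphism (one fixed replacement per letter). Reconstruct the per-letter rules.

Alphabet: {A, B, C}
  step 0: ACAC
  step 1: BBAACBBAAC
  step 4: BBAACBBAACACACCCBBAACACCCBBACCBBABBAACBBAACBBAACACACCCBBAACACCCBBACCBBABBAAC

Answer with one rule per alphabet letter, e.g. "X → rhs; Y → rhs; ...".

  step 0 ⇒ step 1: ACAC ⇒ BBA·AC·BBA·AC
    A ↦ BBA
    C ↦ AC
    B ↦ C  (constrained at step 1)

A->BBA, B->C, C->AC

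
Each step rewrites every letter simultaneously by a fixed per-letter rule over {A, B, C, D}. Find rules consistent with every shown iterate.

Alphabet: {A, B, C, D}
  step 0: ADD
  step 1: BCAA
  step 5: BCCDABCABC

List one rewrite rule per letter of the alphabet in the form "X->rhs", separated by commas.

  step 0 ⇒ step 1: ADD ⇒ BC·A·A
    A ↦ BC
    D ↦ A
    B ↦ C  (constrained at step 1)
    C ↦ D  (constrained at step 1)

A->BC, B->C, C->D, D->A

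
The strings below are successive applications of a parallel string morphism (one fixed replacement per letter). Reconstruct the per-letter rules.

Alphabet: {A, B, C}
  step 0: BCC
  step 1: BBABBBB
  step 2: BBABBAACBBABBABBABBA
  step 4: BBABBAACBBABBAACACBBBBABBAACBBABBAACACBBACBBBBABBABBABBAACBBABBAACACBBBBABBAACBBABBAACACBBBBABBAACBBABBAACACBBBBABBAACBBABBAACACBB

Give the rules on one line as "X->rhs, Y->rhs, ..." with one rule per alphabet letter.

A->AC, B->BBA, C->BB

  step 1 ⇒ step 2: BBABBBB ⇒ BBA·BBA·AC·BBA·BBA·BBA·BBA
    A ↦ AC
    B ↦ BBA
  step 0 ⇒ step 1: BCC ⇒ BBA·BB·BB
    C ↦ BB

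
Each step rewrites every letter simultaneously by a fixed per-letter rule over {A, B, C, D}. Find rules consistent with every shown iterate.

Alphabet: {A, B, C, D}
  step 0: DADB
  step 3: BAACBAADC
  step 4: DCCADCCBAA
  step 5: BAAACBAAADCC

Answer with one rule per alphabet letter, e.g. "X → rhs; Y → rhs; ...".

  step 4 ⇒ step 5: DCCADCCBAA ⇒ BA·A·A·C·BA·A·A·D·C·C
    A ↦ C
    B ↦ D
    C ↦ A
    D ↦ BA

A->C, B->D, C->A, D->BA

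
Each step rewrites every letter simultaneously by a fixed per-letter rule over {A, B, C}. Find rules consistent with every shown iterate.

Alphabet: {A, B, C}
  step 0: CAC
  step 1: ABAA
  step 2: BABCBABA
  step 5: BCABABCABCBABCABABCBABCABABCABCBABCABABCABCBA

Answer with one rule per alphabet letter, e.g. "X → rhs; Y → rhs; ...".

  step 1 ⇒ step 2: ABAA ⇒ BA·BC·BA·BA
    A ↦ BA
    B ↦ BC
  step 0 ⇒ step 1: CAC ⇒ A·BA·A
    C ↦ A

A->BA, B->BC, C->A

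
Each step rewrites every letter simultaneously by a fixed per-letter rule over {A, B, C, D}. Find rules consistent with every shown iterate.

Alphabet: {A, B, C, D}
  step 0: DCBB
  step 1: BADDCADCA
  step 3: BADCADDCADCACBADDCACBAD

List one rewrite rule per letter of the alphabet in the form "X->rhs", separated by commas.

  step 0 ⇒ step 1: DCBB ⇒ B·AD·DCA·DCA
    B ↦ DCA
    C ↦ AD
    D ↦ B
    A ↦ C  (constrained at step 1)

A->C, B->DCA, C->AD, D->B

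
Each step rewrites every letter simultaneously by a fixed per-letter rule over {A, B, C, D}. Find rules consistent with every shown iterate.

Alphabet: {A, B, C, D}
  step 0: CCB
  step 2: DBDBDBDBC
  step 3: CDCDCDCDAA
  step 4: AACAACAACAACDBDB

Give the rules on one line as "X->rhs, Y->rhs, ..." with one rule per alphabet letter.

  step 3 ⇒ step 4: CDCDCDCDAA ⇒ AA·C·AA·C·AA·C·AA·C·DB·DB
    A ↦ DB
    C ↦ AA
    D ↦ C
  step 2 ⇒ step 3: DBDBDBDBC ⇒ C·D·C·D·C·D·C·D·AA
    B ↦ D

A->DB, B->D, C->AA, D->C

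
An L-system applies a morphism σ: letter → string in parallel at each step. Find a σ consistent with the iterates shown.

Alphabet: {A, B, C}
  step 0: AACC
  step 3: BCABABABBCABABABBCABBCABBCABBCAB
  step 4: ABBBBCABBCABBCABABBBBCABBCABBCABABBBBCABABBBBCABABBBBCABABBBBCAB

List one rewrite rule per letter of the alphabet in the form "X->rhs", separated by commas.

A->BC, B->AB, C->BB

  step 3 ⇒ step 4: BCABABABBCABABABBCABBCABBCABBCAB ⇒ AB·BB·BC·AB·BC·AB·BC·AB·AB·BB·BC·AB·BC·AB·BC·AB·AB·BB·BC·AB·AB·BB·BC·AB·AB·BB·BC·AB·AB·BB·BC·AB
    A ↦ BC
    B ↦ AB
    C ↦ BB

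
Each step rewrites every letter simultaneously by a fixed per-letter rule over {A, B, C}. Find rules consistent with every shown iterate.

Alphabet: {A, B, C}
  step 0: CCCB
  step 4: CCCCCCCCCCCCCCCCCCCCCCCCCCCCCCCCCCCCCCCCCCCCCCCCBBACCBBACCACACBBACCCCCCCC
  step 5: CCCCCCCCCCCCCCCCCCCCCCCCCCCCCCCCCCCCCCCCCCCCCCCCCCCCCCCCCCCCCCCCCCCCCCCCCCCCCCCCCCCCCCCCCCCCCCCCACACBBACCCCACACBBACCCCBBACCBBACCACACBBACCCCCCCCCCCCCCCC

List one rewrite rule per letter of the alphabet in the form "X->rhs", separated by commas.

A->BBA, B->AC, C->CC

  step 4 ⇒ step 5: CCCCCCCCCCCCCCCCCCCCCCCCCCCCCCCCCCCCCCCCCCCCCCCCBBACCBBACCACACBBACCCCCCCC ⇒ CC·CC·CC·CC·CC·CC·CC·CC·CC·CC·CC·CC·CC·CC·CC·CC·CC·CC·CC·CC·CC·CC·CC·CC·CC·CC·CC·CC·CC·CC·CC·CC·CC·CC·CC·CC·CC·CC·CC·CC·CC·CC·CC·CC·CC·CC·CC·CC·AC·AC·BBA·CC·CC·AC·AC·BBA·CC·CC·BBA·CC·BBA·CC·AC·AC·BBA·CC·CC·CC·CC·CC·CC·CC·CC
    A ↦ BBA
    B ↦ AC
    C ↦ CC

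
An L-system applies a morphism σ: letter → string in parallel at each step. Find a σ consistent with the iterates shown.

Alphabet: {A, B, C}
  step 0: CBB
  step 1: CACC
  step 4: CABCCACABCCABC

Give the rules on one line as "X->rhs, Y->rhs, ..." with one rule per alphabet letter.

  step 0 ⇒ step 1: CBB ⇒ CA·C·C
    B ↦ C
    C ↦ CA
    A ↦ B  (constrained at step 1)

A->B, B->C, C->CA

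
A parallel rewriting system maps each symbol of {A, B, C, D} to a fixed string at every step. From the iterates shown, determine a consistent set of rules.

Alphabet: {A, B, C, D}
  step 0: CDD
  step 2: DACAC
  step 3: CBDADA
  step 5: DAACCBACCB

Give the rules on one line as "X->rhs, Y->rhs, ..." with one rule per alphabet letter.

A->D, B->C, C->A, D->CB

  step 2 ⇒ step 3: DACAC ⇒ CB·D·A·D·A
    A ↦ D
    C ↦ A
    D ↦ CB
    B ↦ C  (constrained at step 3)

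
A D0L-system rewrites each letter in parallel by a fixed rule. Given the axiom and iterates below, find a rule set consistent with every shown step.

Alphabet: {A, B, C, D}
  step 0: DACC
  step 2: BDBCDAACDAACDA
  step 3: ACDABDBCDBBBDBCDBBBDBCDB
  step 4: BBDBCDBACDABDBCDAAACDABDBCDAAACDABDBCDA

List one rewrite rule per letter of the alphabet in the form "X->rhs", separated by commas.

  step 3 ⇒ step 4: ACDABDBCDBBBDBCDBBBDBCDB ⇒ B·BDB·CD·B·A·CD·A·BDB·CD·A·A·A·CD·A·BDB·CD·A·A·A·CD·A·BDB·CD·A
    A ↦ B
    B ↦ A
    C ↦ BDB
    D ↦ CD

A->B, B->A, C->BDB, D->CD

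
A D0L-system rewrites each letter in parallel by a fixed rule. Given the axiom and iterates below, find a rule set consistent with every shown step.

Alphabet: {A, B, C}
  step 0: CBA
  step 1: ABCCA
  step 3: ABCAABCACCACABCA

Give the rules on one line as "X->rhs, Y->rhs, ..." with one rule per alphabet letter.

A->CA, B->C, C->AB

  step 0 ⇒ step 1: CBA ⇒ AB·C·CA
    A ↦ CA
    B ↦ C
    C ↦ AB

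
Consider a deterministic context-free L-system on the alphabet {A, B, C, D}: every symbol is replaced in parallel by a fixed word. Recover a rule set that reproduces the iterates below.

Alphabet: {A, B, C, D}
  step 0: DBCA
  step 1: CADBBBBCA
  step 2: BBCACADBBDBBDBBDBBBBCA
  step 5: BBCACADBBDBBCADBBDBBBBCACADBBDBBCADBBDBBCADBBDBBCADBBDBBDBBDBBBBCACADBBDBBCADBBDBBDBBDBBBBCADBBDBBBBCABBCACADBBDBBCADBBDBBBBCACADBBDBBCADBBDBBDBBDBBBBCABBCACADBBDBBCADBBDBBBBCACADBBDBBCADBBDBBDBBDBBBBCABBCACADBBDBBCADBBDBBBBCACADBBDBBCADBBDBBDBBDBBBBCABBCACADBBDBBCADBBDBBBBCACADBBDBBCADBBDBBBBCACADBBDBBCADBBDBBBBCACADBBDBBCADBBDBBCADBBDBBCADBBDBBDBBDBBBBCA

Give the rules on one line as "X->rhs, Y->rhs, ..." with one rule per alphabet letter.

A->BCA, B->DBB, C->B, D->CA

  step 1 ⇒ step 2: CADBBBBCA ⇒ B·BCA·CA·DBB·DBB·DBB·DBB·B·BCA
    A ↦ BCA
    B ↦ DBB
    C ↦ B
    D ↦ CA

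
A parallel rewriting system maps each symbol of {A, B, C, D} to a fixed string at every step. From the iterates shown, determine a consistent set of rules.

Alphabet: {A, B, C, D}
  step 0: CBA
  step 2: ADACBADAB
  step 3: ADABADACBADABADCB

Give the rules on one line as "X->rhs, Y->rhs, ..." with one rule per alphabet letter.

  step 2 ⇒ step 3: ADACBADAB ⇒ AD·AB·AD·A·CB·AD·AB·AD·CB
    A ↦ AD
    B ↦ CB
    C ↦ A
    D ↦ AB

A->AD, B->CB, C->A, D->AB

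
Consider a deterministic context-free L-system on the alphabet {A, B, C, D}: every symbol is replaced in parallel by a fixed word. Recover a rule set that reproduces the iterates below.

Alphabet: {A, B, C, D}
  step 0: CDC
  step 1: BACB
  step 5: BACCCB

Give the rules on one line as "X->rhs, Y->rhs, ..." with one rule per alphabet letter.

  step 0 ⇒ step 1: CDC ⇒ B·AC·B
    C ↦ B
    D ↦ AC
    A ↦ D  (constrained at step 1)
    B ↦ C  (constrained at step 1)

A->D, B->C, C->B, D->AC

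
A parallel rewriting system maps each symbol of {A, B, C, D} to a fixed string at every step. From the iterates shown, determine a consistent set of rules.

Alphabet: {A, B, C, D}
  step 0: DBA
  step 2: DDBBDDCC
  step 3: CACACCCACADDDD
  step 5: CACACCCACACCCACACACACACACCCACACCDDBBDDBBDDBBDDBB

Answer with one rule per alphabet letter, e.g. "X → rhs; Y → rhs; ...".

A->BB, B->C, C->DD, D->CA

  step 2 ⇒ step 3: DDBBDDCC ⇒ CA·CA·C·C·CA·CA·DD·DD
    B ↦ C
    C ↦ DD
    D ↦ CA
    A ↦ BB  (constrained at step 0)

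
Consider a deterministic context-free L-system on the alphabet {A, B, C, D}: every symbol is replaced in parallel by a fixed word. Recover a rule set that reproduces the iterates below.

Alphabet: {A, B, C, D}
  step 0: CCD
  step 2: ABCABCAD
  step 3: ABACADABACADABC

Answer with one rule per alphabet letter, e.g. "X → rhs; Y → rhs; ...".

A->AB, B->AC, C->AD, D->C

  step 2 ⇒ step 3: ABCABCAD ⇒ AB·AC·AD·AB·AC·AD·AB·C
    A ↦ AB
    B ↦ AC
    C ↦ AD
    D ↦ C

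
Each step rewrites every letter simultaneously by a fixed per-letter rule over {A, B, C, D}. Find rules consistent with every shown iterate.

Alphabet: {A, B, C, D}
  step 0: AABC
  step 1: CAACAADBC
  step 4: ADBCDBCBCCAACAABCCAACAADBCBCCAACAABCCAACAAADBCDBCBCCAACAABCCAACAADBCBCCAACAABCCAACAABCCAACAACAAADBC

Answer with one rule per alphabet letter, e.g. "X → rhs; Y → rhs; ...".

  step 0 ⇒ step 1: AABC ⇒ CAA·CAA·D·BC
    A ↦ CAA
    B ↦ D
    C ↦ BC
    D ↦ A  (constrained at step 1)

A->CAA, B->D, C->BC, D->A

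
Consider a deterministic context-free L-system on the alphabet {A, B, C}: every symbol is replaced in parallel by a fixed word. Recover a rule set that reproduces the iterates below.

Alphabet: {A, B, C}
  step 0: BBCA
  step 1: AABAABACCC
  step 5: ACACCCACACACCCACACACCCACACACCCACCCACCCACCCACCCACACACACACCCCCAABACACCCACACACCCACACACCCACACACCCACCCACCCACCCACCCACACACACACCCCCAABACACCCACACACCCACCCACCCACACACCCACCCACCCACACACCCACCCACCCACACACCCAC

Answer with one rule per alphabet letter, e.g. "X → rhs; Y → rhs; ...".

A->CC, B->AAB, C->AC

  step 0 ⇒ step 1: BBCA ⇒ AAB·AAB·AC·CC
    A ↦ CC
    B ↦ AAB
    C ↦ AC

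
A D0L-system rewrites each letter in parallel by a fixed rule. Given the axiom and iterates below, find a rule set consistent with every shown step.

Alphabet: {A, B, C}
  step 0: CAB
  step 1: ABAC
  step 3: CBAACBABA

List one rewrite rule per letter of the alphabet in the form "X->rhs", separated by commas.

A->BA, B->C, C->A

  step 0 ⇒ step 1: CAB ⇒ A·BA·C
    A ↦ BA
    B ↦ C
    C ↦ A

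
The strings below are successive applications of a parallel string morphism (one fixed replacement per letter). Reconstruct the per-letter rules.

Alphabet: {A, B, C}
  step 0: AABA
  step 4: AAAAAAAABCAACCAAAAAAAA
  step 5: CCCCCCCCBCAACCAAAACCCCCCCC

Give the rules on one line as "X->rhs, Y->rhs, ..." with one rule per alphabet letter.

A->C, B->BC, C->AA

  step 4 ⇒ step 5: AAAAAAAABCAACCAAAAAAAA ⇒ C·C·C·C·C·C·C·C·BC·AA·C·C·AA·AA·C·C·C·C·C·C·C·C
    A ↦ C
    B ↦ BC
    C ↦ AA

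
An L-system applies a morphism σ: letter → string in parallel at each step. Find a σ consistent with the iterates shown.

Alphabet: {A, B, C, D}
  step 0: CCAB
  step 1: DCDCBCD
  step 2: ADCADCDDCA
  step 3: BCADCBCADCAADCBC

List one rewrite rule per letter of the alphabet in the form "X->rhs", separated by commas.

A->BC, B->D, C->DC, D->A

  step 2 ⇒ step 3: ADCADCDDCA ⇒ BC·A·DC·BC·A·DC·A·A·DC·BC
    A ↦ BC
    C ↦ DC
    D ↦ A
  step 0 ⇒ step 1: CCAB ⇒ DC·DC·BC·D
    B ↦ D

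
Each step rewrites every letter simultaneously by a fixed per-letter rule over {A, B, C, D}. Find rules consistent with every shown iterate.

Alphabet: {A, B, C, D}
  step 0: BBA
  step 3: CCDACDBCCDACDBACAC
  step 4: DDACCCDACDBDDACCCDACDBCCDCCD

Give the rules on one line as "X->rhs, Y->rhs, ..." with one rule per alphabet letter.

A->CC, B->DB, C->D, D->AC

  step 3 ⇒ step 4: CCDACDBCCDACDBACAC ⇒ D·D·AC·CC·D·AC·DB·D·D·AC·CC·D·AC·DB·CC·D·CC·D
    A ↦ CC
    B ↦ DB
    C ↦ D
    D ↦ AC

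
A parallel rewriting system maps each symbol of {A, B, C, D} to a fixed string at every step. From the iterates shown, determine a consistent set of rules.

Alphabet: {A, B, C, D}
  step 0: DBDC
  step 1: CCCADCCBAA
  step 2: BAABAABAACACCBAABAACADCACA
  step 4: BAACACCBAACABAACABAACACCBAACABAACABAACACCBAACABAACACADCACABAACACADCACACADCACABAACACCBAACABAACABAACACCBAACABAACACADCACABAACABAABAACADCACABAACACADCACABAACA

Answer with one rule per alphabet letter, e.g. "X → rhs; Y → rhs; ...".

  step 1 ⇒ step 2: CCCADCCBAA ⇒ BAA·BAA·BAA·CA·CC·BAA·BAA·CAD·CA·CA
    A ↦ CA
    B ↦ CAD
    C ↦ BAA
    D ↦ CC

A->CA, B->CAD, C->BAA, D->CC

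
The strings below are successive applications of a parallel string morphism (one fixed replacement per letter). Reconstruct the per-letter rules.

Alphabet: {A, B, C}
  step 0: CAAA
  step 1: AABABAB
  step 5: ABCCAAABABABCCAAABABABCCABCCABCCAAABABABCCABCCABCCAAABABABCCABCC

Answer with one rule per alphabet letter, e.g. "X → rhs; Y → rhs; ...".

  step 0 ⇒ step 1: CAAA ⇒ A·AB·AB·AB
    A ↦ AB
    C ↦ A
    B ↦ CC  (constrained at step 1)

A->AB, B->CC, C->A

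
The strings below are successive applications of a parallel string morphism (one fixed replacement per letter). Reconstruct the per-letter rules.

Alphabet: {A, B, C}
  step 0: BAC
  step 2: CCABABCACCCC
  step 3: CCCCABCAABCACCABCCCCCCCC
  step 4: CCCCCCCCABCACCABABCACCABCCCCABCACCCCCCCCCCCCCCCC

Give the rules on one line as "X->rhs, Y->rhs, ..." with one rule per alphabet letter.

  step 3 ⇒ step 4: CCCCABCAABCACCABCCCCCCCC ⇒ CC·CC·CC·CC·AB·CA·CC·AB·AB·CA·CC·AB·CC·CC·AB·CA·CC·CC·CC·CC·CC·CC·CC·CC
    A ↦ AB
    B ↦ CA
    C ↦ CC

A->AB, B->CA, C->CC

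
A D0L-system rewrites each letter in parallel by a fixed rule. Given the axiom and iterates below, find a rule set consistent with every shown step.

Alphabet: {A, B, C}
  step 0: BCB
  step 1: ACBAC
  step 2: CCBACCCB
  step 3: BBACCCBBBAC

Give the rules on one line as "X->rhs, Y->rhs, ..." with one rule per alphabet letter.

A->CC, B->AC, C->B

  step 2 ⇒ step 3: CCBACCCB ⇒ B·B·AC·CC·B·B·B·AC
    A ↦ CC
    B ↦ AC
    C ↦ B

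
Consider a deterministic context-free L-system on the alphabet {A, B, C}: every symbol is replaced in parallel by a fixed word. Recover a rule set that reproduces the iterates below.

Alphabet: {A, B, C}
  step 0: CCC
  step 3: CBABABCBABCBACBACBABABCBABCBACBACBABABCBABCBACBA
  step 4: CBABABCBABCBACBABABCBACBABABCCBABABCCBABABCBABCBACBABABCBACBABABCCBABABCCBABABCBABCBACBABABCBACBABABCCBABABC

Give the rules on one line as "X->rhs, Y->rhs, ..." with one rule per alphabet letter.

  step 3 ⇒ step 4: CBABABCBABCBACBACBABABCBABCBACBACBABABCBABCBACBA ⇒ CBA·BA·BC·BA·BC·BA·CBA·BA·BC·BA·CBA·BA·BC·CBA·BA·BC·CBA·BA·BC·BA·BC·BA·CBA·BA·BC·BA·CBA·BA·BC·CBA·BA·BC·CBA·BA·BC·BA·BC·BA·CBA·BA·BC·BA·CBA·BA·BC·CBA·BA·BC
    A ↦ BC
    B ↦ BA
    C ↦ CBA

A->BC, B->BA, C->CBA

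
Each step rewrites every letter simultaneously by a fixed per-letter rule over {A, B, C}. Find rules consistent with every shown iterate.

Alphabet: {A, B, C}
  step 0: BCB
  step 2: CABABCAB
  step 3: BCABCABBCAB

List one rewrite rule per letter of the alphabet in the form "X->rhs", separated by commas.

  step 2 ⇒ step 3: CABABCAB ⇒ B·C·AB·C·AB·B·C·AB
    A ↦ C
    B ↦ AB
    C ↦ B

A->C, B->AB, C->B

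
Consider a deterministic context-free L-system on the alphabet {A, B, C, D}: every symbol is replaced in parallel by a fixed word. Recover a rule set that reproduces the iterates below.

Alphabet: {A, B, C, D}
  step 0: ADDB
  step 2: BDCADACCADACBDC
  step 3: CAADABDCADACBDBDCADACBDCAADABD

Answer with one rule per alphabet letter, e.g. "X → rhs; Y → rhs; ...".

  step 2 ⇒ step 3: BDCADACCADACBDC ⇒ CA·ADA·BD·C·ADA·C·BD·BD·C·ADA·C·BD·CA·ADA·BD
    A ↦ C
    B ↦ CA
    C ↦ BD
    D ↦ ADA

A->C, B->CA, C->BD, D->ADA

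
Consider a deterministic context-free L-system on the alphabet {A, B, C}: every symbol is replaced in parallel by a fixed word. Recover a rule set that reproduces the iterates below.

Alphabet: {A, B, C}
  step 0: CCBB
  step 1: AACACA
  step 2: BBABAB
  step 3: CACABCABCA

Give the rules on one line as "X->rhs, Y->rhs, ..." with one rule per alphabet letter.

  step 2 ⇒ step 3: BBABAB ⇒ CA·CA·B·CA·B·CA
    A ↦ B
    B ↦ CA
  step 0 ⇒ step 1: CCBB ⇒ A·A·CA·CA
    C ↦ A

A->B, B->CA, C->A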